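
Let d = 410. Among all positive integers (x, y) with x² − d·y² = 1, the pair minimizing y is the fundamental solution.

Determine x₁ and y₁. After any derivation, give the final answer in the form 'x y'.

√410 = [20; 4,40, …], period ℓ=2 (even) → k=1
i=0: a=20 ⇒ p=20, q=1
i=1: a=4 ⇒ p=81, q=4
→ (81, 4).  Check: 81²=6561, 410·4²=6560, difference 1.

81 4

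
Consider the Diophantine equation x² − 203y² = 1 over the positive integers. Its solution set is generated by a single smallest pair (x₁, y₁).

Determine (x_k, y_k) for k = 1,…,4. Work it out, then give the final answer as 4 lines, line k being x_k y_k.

57 4
6497 456
740601 51980
84422017 5925264

√203 = [14; 4,28, …], period ℓ=2 (even) → k=1
a_0=14:  p_0=14·1+0=14,  q_0=14·0+1=1
a_1=4:  p_1=4·14+1=57,  q_1=4·1+0=4
→ (57, 4).  Check: 57²=3249, 203·4²=3248, difference 1.
(x_2, y_2) = (57·57 + 203·4·4, 57·4 + 4·57) = (6497, 456)
(x_3, y_3) = (57·6497 + 203·4·456, 57·456 + 4·6497) = (740601, 51980)
(x_4, y_4) = (57·740601 + 203·4·51980, 57·51980 + 4·740601) = (84422017, 5925264)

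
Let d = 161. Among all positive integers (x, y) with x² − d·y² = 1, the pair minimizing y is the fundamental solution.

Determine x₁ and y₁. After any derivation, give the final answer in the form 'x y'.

11775 928

√161 = [12; 1,2,4,1,2,1,4,2,1,24, …], period ℓ=10 (even) → k=9
a_0=12:  p_0=12·1+0=12,  q_0=12·0+1=1
a_1=1:  p_1=1·12+1=13,  q_1=1·1+0=1
a_2=2:  p_2=2·13+12=38,  q_2=2·1+1=3
a_3=4:  p_3=4·38+13=165,  q_3=4·3+1=13
a_4=1:  p_4=1·165+38=203,  q_4=1·13+3=16
…
a_7=4:  p_7=4·774+571=3667,  q_7=4·61+45=289
a_8=2:  p_8=2·3667+774=8108,  q_8=2·289+61=639
a_9=1:  p_9=1·8108+3667=11775,  q_9=1·639+289=928
fundamental: x₁=11775, y₁=928  (since 138650625 − 161·861184 = 1)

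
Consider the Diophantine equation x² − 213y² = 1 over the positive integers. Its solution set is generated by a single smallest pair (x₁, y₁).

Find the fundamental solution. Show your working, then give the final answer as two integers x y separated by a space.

194399 13320

d=213: √d = [14; 1,1,2,6,1,8,1,6,2,1,1,28] (ℓ=12, even), read p_11/q_11
step 0: (14, 1)  from 14·(1,0) + (0,1)
…
step 6: (4787, 328)  from 8·(540,37) + (467,32)
…
step 10: (115574, 7919)  from 1·(78825,5401) + (36749,2518)
step 11: (194399, 13320)  from 1·(115574,7919) + (78825,5401)
→ (194399, 13320).  Check: 194399²=37790971201, 213·13320²=37790971200, difference 1.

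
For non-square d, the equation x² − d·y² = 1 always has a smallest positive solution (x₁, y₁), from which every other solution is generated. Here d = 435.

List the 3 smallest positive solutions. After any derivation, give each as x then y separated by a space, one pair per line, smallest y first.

d=435: √d = [20; 1,5,1,40] (ℓ=4, even), read p_3/q_3
step 0: (20, 1)  from 20·(1,0) + (0,1)
step 1: (21, 1)  from 1·(20,1) + (1,0)
step 2: (125, 6)  from 5·(21,1) + (20,1)
step 3: (146, 7)  from 1·(125,6) + (21,1)
→ (146, 7).  Check: 146²=21316, 435·7²=21315, difference 1.
k=2:  x_2 = 146·146+435·7·7 = 42631,  y_2 = 146·7+7·146 = 2044
k=3:  x_3 = 146·42631+435·7·2044 = 12448106,  y_3 = 146·2044+7·42631 = 596841

146 7
42631 2044
12448106 596841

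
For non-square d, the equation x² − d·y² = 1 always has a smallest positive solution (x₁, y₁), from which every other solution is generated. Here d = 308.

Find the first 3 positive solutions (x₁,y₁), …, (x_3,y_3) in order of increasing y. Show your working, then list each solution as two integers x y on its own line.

√308 → a₀=17, period (1,1,4,1,1,34); ℓ=6 even so k=5
k=0  a_k=17  p_k/q_k = 17/1
…
k=3  a_k=4  p_k/q_k = 158/9
k=4  a_k=1  p_k/q_k = 193/11
k=5  a_k=1  p_k/q_k = 351/20
→ (351, 20).  Check: 351²=123201, 308·20²=123200, difference 1.
n=2: (351,20)∘(351,20) = (351·351+308·20·20, 351·20+20·351) = (246401,14040)
n=3: (246401,14040)∘(351,20) = (351·246401+308·20·14040, 351·14040+20·246401) = (172973151,9856060)

351 20
246401 14040
172973151 9856060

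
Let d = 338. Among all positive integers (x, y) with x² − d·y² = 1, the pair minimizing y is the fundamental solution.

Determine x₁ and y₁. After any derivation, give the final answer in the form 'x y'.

[18; 2,1,1,2,36] for √338; ℓ=5 ⇒ convergent index 9
a_0=18:  p_0=18·1+0=18,  q_0=18·0+1=1
a_1=2:  p_1=2·18+1=37,  q_1=2·1+0=2
…
a_6=2:  p_6=2·8696+239=17631,  q_6=2·473+13=959
…
a_8=1:  p_8=1·26327+17631=43958,  q_8=1·1432+959=2391
a_9=2:  p_9=2·43958+26327=114243,  q_9=2·2391+1432=6214
→ (114243, 6214).  Check: 114243²=13051463049, 338·6214²=13051463048, difference 1.

114243 6214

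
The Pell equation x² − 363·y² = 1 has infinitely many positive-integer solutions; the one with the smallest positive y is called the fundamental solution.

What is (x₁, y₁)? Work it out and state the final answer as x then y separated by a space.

d=363: √d = [19; 19,38] (ℓ=2, even), read p_1/q_1
k=0  a_k=19  p_k/q_k = 19/1
k=1  a_k=19  p_k/q_k = 362/19
→ (362, 19).  Check: 362²=131044, 363·19²=131043, difference 1.

362 19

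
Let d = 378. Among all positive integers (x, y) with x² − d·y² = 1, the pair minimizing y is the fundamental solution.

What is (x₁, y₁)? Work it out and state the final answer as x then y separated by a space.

[19; 2,3,1,4,1,3,2,38] for √378; ℓ=8 ⇒ convergent index 7
step 0: (19, 1)  from 19·(1,0) + (0,1)
…
step 3: (175, 9)  from 1·(136,7) + (39,2)
step 4: (836, 43)  from 4·(175,9) + (136,7)
step 5: (1011, 52)  from 1·(836,43) + (175,9)
step 6: (3869, 199)  from 3·(1011,52) + (836,43)
step 7: (8749, 450)  from 2·(3869,199) + (1011,52)
→ (8749, 450).  Check: 8749²=76545001, 378·450²=76545000, difference 1.

8749 450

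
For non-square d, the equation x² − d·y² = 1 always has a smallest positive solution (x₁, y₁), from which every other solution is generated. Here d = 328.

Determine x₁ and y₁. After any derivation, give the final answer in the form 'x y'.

[18; 9,36] for √328; ℓ=2 ⇒ convergent index 1
k=0  a_k=18  p_k/q_k = 18/1
k=1  a_k=9  p_k/q_k = 163/9
→ (163, 9).  Check: 163²=26569, 328·9²=26568, difference 1.

163 9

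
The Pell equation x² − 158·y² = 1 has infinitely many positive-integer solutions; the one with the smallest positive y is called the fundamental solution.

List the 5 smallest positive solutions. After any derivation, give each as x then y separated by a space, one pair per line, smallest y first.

7743 616
119908097 9539376
1856896782399 147726776120
28755903452322817 2287696845454944
445313919005774361663 35427273200988486664

[12; 1,1,3,12,3,1,1,24] for √158; ℓ=8 ⇒ convergent index 7
k=0  a_k=12  p_k/q_k = 12/1
k=1  a_k=1  p_k/q_k = 13/1
k=2  a_k=1  p_k/q_k = 25/2
k=3  a_k=3  p_k/q_k = 88/7
k=4  a_k=12  p_k/q_k = 1081/86
…
k=6  a_k=1  p_k/q_k = 4412/351
k=7  a_k=1  p_k/q_k = 7743/616
(x₁, y₁) = (7743, 616);  7743² − 158·616² = 1 ✓
(7743+616√158)^2 = 119908097 + 9539376√158
(7743+616√158)^3 = 1856896782399 + 147726776120√158
(7743+616√158)^4 = 28755903452322817 + 2287696845454944√158
(7743+616√158)^5 = 445313919005774361663 + 35427273200988486664√158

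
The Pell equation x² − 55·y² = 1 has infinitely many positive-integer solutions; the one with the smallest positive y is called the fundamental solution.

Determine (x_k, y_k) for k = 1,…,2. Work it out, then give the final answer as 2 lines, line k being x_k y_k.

89 12
15841 2136

√55 → a₀=7, period (2,2,2,14); ℓ=4 even so k=3
i=0: a=7 ⇒ p=7, q=1
…
i=2: a=2 ⇒ p=37, q=5
i=3: a=2 ⇒ p=89, q=12
(x₁, y₁) = (89, 12);  89² − 55·12² = 1 ✓
(x_2, y_2) = (89·89 + 55·12·12, 89·12 + 12·89) = (15841, 2136)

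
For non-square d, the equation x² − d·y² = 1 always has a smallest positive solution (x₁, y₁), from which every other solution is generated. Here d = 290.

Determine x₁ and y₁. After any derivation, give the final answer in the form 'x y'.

579 34

[17; 34] for √290; ℓ=1 ⇒ convergent index 1
k=0  a_k=17  p_k/q_k = 17/1
k=1  a_k=34  p_k/q_k = 579/34
(x₁, y₁) = (579, 34);  579² − 290·34² = 1 ✓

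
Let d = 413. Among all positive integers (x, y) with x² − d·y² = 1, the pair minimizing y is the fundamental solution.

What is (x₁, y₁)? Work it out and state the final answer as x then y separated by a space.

d=413: √d = [20; 3,9,1,4,1,9,3,40] (ℓ=8, even), read p_7/q_7
a_0=20:  p_0=20·1+0=20,  q_0=20·0+1=1
a_1=3:  p_1=3·20+1=61,  q_1=3·1+0=3
…
a_5=1:  p_5=1·3089+630=3719,  q_5=1·152+31=183
a_6=9:  p_6=9·3719+3089=36560,  q_6=9·183+152=1799
a_7=3:  p_7=3·36560+3719=113399,  q_7=3·1799+183=5580
(x₁, y₁) = (113399, 5580);  113399² − 413·5580² = 1 ✓

113399 5580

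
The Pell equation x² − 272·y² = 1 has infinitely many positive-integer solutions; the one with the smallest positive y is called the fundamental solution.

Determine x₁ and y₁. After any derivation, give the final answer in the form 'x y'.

√272 = [16; 2,32, …], period ℓ=2 (even) → k=1
step 0: (16, 1)  from 16·(1,0) + (0,1)
step 1: (33, 2)  from 2·(16,1) + (1,0)
(x₁, y₁) = (33, 2);  33² − 272·2² = 1 ✓

33 2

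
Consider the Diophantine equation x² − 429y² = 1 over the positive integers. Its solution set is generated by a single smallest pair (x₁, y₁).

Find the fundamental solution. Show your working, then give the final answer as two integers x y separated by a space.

1524095 73584

[20; 1,2,2,9,1,12,1,9,2,2,1,40] for √429; ℓ=12 ⇒ convergent index 11
a_0=20:  p_0=20·1+0=20,  q_0=20·0+1=1
a_1=1:  p_1=1·20+1=21,  q_1=1·1+0=1
…
a_4=9:  p_4=9·145+62=1367,  q_4=9·7+3=66
a_5=1:  p_5=1·1367+145=1512,  q_5=1·66+7=73
a_6=12:  p_6=12·1512+1367=19511,  q_6=12·73+66=942
a_7=1:  p_7=1·19511+1512=21023,  q_7=1·942+73=1015
a_8=9:  p_8=9·21023+19511=208718,  q_8=9·1015+942=10077
a_9=2:  p_9=2·208718+21023=438459,  q_9=2·10077+1015=21169
a_10=2:  p_10=2·438459+208718=1085636,  q_10=2·21169+10077=52415
a_11=1:  p_11=1·1085636+438459=1524095,  q_11=1·52415+21169=73584
(x₁, y₁) = (1524095, 73584);  1524095² − 429·73584² = 1 ✓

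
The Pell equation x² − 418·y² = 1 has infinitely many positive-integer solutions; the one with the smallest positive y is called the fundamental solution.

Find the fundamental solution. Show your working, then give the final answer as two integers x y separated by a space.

√418 = [20; 2,4,20,4,2,40, …], period ℓ=6 (even) → k=5
a_0=20:  p_0=20·1+0=20,  q_0=20·0+1=1
a_1=2:  p_1=2·20+1=41,  q_1=2·1+0=2
a_2=4:  p_2=4·41+20=184,  q_2=4·2+1=9
a_3=20:  p_3=20·184+41=3721,  q_3=20·9+2=182
a_4=4:  p_4=4·3721+184=15068,  q_4=4·182+9=737
a_5=2:  p_5=2·15068+3721=33857,  q_5=2·737+182=1656
(x₁, y₁) = (33857, 1656);  33857² − 418·1656² = 1 ✓

33857 1656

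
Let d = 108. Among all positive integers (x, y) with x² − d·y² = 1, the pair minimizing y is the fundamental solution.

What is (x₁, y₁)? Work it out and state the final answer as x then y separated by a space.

√108 = [10; 2,1,1,4,1,1,2,20, …], period ℓ=8 (even) → k=7
i=0: a=10 ⇒ p=10, q=1
i=1: a=2 ⇒ p=21, q=2
…
i=3: a=1 ⇒ p=52, q=5
…
i=6: a=1 ⇒ p=530, q=51
i=7: a=2 ⇒ p=1351, q=130
→ (1351, 130).  Check: 1351²=1825201, 108·130²=1825200, difference 1.

1351 130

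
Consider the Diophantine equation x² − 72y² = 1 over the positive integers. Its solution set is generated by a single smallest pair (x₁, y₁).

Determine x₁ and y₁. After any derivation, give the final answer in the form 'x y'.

√72 → a₀=8, period (2,16); ℓ=2 even so k=1
step 0: (8, 1)  from 8·(1,0) + (0,1)
step 1: (17, 2)  from 2·(8,1) + (1,0)
(x₁, y₁) = (17, 2);  17² − 72·2² = 1 ✓

17 2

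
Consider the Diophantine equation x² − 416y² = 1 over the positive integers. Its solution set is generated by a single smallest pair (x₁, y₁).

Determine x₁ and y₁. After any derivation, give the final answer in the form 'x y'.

d=416: √d = [20; 2,1,1,9,1,1,2,40] (ℓ=8, even), read p_7/q_7
step 0: (20, 1)  from 20·(1,0) + (0,1)
step 1: (41, 2)  from 2·(20,1) + (1,0)
step 2: (61, 3)  from 1·(41,2) + (20,1)
…
step 6: (2060, 101)  from 1·(1081,53) + (979,48)
step 7: (5201, 255)  from 2·(2060,101) + (1081,53)
fundamental: x₁=5201, y₁=255  (since 27050401 − 416·65025 = 1)

5201 255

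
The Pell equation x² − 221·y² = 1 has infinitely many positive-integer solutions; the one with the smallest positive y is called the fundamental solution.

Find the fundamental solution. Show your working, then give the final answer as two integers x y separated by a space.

1665 112

√221 → a₀=14, period (1,6,2,6,1,28); ℓ=6 even so k=5
step 0: (14, 1)  from 14·(1,0) + (0,1)
step 1: (15, 1)  from 1·(14,1) + (1,0)
step 2: (104, 7)  from 6·(15,1) + (14,1)
step 3: (223, 15)  from 2·(104,7) + (15,1)
step 4: (1442, 97)  from 6·(223,15) + (104,7)
step 5: (1665, 112)  from 1·(1442,97) + (223,15)
(x₁, y₁) = (1665, 112);  1665² − 221·112² = 1 ✓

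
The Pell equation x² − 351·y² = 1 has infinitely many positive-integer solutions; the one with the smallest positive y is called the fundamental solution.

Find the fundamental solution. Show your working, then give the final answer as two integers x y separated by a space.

√351 → a₀=18, period (1,2,1,3,2,2,2,3,1,2,1,36); ℓ=12 even so k=11
step 0: (18, 1)  from 18·(1,0) + (0,1)
step 1: (19, 1)  from 1·(18,1) + (1,0)
step 2: (56, 3)  from 2·(19,1) + (18,1)
step 3: (75, 4)  from 1·(56,3) + (19,1)
…
step 6: (1555, 83)  from 2·(637,34) + (281,15)
step 7: (3747, 200)  from 2·(1555,83) + (637,34)
…
step 9: (16543, 883)  from 1·(12796,683) + (3747,200)
step 10: (45882, 2449)  from 2·(16543,883) + (12796,683)
step 11: (62425, 3332)  from 1·(45882,2449) + (16543,883)
(x₁, y₁) = (62425, 3332);  62425² − 351·3332² = 1 ✓

62425 3332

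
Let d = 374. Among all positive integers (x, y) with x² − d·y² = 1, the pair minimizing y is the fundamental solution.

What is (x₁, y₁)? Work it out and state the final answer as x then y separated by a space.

[19; 2,1,18,1,2,38] for √374; ℓ=6 ⇒ convergent index 5
i=0: a=19 ⇒ p=19, q=1
…
i=3: a=18 ⇒ p=1083, q=56
i=4: a=1 ⇒ p=1141, q=59
i=5: a=2 ⇒ p=3365, q=174
→ (3365, 174).  Check: 3365²=11323225, 374·174²=11323224, difference 1.

3365 174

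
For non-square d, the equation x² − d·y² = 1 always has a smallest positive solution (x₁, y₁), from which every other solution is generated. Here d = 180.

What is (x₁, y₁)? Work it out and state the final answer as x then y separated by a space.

161 12

d=180: √d = [13; 2,2,2,26] (ℓ=4, even), read p_3/q_3
k=0  a_k=13  p_k/q_k = 13/1
k=1  a_k=2  p_k/q_k = 27/2
k=2  a_k=2  p_k/q_k = 67/5
k=3  a_k=2  p_k/q_k = 161/12
→ (161, 12).  Check: 161²=25921, 180·12²=25920, difference 1.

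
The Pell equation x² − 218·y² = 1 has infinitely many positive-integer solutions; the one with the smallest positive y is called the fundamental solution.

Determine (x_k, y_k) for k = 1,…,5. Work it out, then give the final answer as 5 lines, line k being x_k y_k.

[14; 1,3,3,1,28] for √218; ℓ=5 ⇒ convergent index 9
a_0=14:  p_0=14·1+0=14,  q_0=14·0+1=1
a_1=1:  p_1=1·14+1=15,  q_1=1·1+0=1
a_2=3:  p_2=3·15+14=59,  q_2=3·1+1=4
a_3=3:  p_3=3·59+15=192,  q_3=3·4+1=13
a_4=1:  p_4=1·192+59=251,  q_4=1·13+4=17
a_5=28:  p_5=28·251+192=7220,  q_5=28·17+13=489
a_6=1:  p_6=1·7220+251=7471,  q_6=1·489+17=506
…
a_8=3:  p_8=3·29633+7471=96370,  q_8=3·2007+506=6527
a_9=1:  p_9=1·96370+29633=126003,  q_9=1·6527+2007=8534
→ (126003, 8534).  Check: 126003²=15876756009, 218·8534²=15876756008, difference 1.
(x_2, y_2) = (126003·126003 + 218·8534·8534, 126003·8534 + 8534·126003) = (31753512017, 2150619204)
(x_3, y_3) = (126003·31753512017 + 218·8534·2150619204, 126003·2150619204 + 8534·31753512017) = (8002075549230099, 541968943114690)
(x_4, y_4) = (126003·8002075549230099 + 218·8534·541968943114690, 126003·541968943114690 + 8534·8002075549230099) = (2016571050827526816577, 136579425476409948936)
(x_5, y_5) = (126003·2016571050827526816577 + 218·8534·136579425476409948936, 126003·136579425476409948936 + 8534·2016571050827526816577) = (508188004226839647389073363, 34418834696066196648450926)

126003 8534
31753512017 2150619204
8002075549230099 541968943114690
2016571050827526816577 136579425476409948936
508188004226839647389073363 34418834696066196648450926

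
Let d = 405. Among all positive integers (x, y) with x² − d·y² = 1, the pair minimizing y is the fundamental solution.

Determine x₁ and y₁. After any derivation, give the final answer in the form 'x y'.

161 8

d=405: √d = [20; 8,40] (ℓ=2, even), read p_1/q_1
i=0: a=20 ⇒ p=20, q=1
i=1: a=8 ⇒ p=161, q=8
fundamental: x₁=161, y₁=8  (since 25921 − 405·64 = 1)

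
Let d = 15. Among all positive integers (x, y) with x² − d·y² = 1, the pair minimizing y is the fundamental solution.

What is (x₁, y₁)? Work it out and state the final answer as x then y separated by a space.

√15 → a₀=3, period (1,6); ℓ=2 even so k=1
step 0: (3, 1)  from 3·(1,0) + (0,1)
step 1: (4, 1)  from 1·(3,1) + (1,0)
→ (4, 1).  Check: 4²=16, 15·1²=15, difference 1.

4 1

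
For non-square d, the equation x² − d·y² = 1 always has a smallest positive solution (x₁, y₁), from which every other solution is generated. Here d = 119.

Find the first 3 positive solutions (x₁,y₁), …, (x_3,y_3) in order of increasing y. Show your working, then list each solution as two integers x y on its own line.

120 11
28799 2640
6911640 633589

√119 = [10; 1,9,1,20, …], period ℓ=4 (even) → k=3
step 0: (10, 1)  from 10·(1,0) + (0,1)
…
step 2: (109, 10)  from 9·(11,1) + (10,1)
step 3: (120, 11)  from 1·(109,10) + (11,1)
→ (120, 11).  Check: 120²=14400, 119·11²=14399, difference 1.
(120+11√119)^2 = 28799 + 2640√119
(120+11√119)^3 = 6911640 + 633589√119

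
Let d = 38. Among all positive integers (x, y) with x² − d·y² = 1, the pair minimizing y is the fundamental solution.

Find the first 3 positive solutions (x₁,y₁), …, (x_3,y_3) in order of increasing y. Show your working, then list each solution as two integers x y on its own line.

d=38: √d = [6; 6,12] (ℓ=2, even), read p_1/q_1
i=0: a=6 ⇒ p=6, q=1
i=1: a=6 ⇒ p=37, q=6
fundamental: x₁=37, y₁=6  (since 1369 − 38·36 = 1)
(x_2, y_2) = (37·37 + 38·6·6, 37·6 + 6·37) = (2737, 444)
(x_3, y_3) = (37·2737 + 38·6·444, 37·444 + 6·2737) = (202501, 32850)

37 6
2737 444
202501 32850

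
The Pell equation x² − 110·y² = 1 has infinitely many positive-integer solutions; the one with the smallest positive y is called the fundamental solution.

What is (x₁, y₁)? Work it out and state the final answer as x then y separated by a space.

21 2

√110 = [10; 2,20, …], period ℓ=2 (even) → k=1
k=0  a_k=10  p_k/q_k = 10/1
k=1  a_k=2  p_k/q_k = 21/2
→ (21, 2).  Check: 21²=441, 110·2²=440, difference 1.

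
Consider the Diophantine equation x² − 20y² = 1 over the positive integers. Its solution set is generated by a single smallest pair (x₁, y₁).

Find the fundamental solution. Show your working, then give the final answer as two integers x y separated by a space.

d=20: √d = [4; 2,8] (ℓ=2, even), read p_1/q_1
i=0: a=4 ⇒ p=4, q=1
i=1: a=2 ⇒ p=9, q=2
(x₁, y₁) = (9, 2);  9² − 20·2² = 1 ✓

9 2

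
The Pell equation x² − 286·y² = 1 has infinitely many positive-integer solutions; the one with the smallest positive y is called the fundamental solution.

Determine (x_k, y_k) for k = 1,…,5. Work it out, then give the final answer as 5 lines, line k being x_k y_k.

561835 33222
631317134449 37330564740
709392124465745995 41947235681362578
797122648497793485067201 47134850318039357456520
895702806436806213240996001675 52964017256829337557486465822

√286 = [16; 1,10,3,3,2,3,3,10,1,32, …], period ℓ=10 (even) → k=9
a_0=16:  p_0=16·1+0=16,  q_0=16·0+1=1
…
a_3=3:  p_3=3·186+17=575,  q_3=3·11+1=34
…
a_6=3:  p_6=3·4397+1911=15102,  q_6=3·260+113=893
…
a_8=10:  p_8=10·49703+15102=512132,  q_8=10·2939+893=30283
a_9=1:  p_9=1·512132+49703=561835,  q_9=1·30283+2939=33222
fundamental: x₁=561835, y₁=33222  (since 315658567225 − 286·1103701284 = 1)
(x_2, y_2) = (561835·561835 + 286·33222·33222, 561835·33222 + 33222·561835) = (631317134449, 37330564740)
(x_3, y_3) = (561835·631317134449 + 286·33222·37330564740, 561835·37330564740 + 33222·631317134449) = (709392124465745995, 41947235681362578)
(x_4, y_4) = (561835·709392124465745995 + 286·33222·41947235681362578, 561835·41947235681362578 + 33222·709392124465745995) = (797122648497793485067201, 47134850318039357456520)
(x_5, y_5) = (561835·797122648497793485067201 + 286·33222·47134850318039357456520, 561835·47134850318039357456520 + 33222·797122648497793485067201) = (895702806436806213240996001675, 52964017256829337557486465822)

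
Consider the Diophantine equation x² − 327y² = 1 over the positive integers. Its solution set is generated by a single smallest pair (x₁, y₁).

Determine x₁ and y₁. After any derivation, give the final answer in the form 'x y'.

217 12

√327 → a₀=18, period (12,36); ℓ=2 even so k=1
step 0: (18, 1)  from 18·(1,0) + (0,1)
step 1: (217, 12)  from 12·(18,1) + (1,0)
→ (217, 12).  Check: 217²=47089, 327·12²=47088, difference 1.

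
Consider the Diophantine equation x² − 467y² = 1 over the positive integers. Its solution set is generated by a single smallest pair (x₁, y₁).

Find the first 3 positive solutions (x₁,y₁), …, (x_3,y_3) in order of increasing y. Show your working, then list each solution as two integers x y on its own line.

1625626 75225
5285319783751 244575431700
17183906517558380626 795176361465413175

[21; 1,1,1,1,3,…,1,1,42] for √467; ℓ=14 ⇒ convergent index 13
step 0: (21, 1)  from 21·(1,0) + (0,1)
step 1: (22, 1)  from 1·(21,1) + (1,0)
step 2: (43, 2)  from 1·(22,1) + (21,1)
…
step 4: (108, 5)  from 1·(65,3) + (43,2)
step 5: (389, 18)  from 3·(108,5) + (65,3)
…
step 7: (27164, 1257)  from 21·(1275,59) + (389,18)
step 8: (82767, 3830)  from 3·(27164,1257) + (1275,59)
step 9: (275465, 12747)  from 3·(82767,3830) + (27164,1257)
step 10: (358232, 16577)  from 1·(275465,12747) + (82767,3830)
step 11: (633697, 29324)  from 1·(358232,16577) + (275465,12747)
step 12: (991929, 45901)  from 1·(633697,29324) + (358232,16577)
step 13: (1625626, 75225)  from 1·(991929,45901) + (633697,29324)
fundamental: x₁=1625626, y₁=75225  (since 2642659891876 − 467·5658800625 = 1)
n=2: (1625626,75225)∘(1625626,75225) = (1625626·1625626+467·75225·75225, 1625626·75225+75225·1625626) = (5285319783751,244575431700)
n=3: (5285319783751,244575431700)∘(1625626,75225) = (1625626·5285319783751+467·75225·244575431700, 1625626·244575431700+75225·5285319783751) = (17183906517558380626,795176361465413175)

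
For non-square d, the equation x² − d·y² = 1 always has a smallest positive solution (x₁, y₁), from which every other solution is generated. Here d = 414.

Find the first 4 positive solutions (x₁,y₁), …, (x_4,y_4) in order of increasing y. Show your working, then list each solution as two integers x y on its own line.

d=414: √d = [20; 2,1,7,2,7,1,2,40] (ℓ=8, even), read p_7/q_7
a_0=20:  p_0=20·1+0=20,  q_0=20·0+1=1
a_1=2:  p_1=2·20+1=41,  q_1=2·1+0=2
a_2=1:  p_2=1·41+20=61,  q_2=1·2+1=3
a_3=7:  p_3=7·61+41=468,  q_3=7·3+2=23
…
a_6=1:  p_6=1·7447+997=8444,  q_6=1·366+49=415
a_7=2:  p_7=2·8444+7447=24335,  q_7=2·415+366=1196
fundamental: x₁=24335, y₁=1196  (since 592192225 − 414·1430416 = 1)
n=2: (24335,1196)∘(24335,1196) = (24335·24335+414·1196·1196, 24335·1196+1196·24335) = (1184384449,58209320)
n=3: (1184384449,58209320)∘(24335,1196) = (24335·1184384449+414·1196·58209320, 24335·58209320+1196·1184384449) = (57643991108495,2833047603204)
n=4: (57643991108495,2833047603204)∘(24335,1196) = (24335·57643991108495+414·1196·2833047603204, 24335·2833047603204+1196·57643991108495) = (2805533046066067201,137884426789729360)

24335 1196
1184384449 58209320
57643991108495 2833047603204
2805533046066067201 137884426789729360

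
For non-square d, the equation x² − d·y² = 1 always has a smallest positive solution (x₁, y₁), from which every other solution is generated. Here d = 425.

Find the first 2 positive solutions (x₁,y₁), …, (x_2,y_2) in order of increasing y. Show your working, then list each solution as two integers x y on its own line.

143649 6968
41270070401 2001892464

√425 → a₀=20, period (1,1,1,1,1,1,40); ℓ=7 odd so k=13
a_0=20:  p_0=20·1+0=20,  q_0=20·0+1=1
…
a_7=40:  p_7=40·268+165=10885,  q_7=40·13+8=528
…
a_11=1:  p_11=1·33191+22038=55229,  q_11=1·1610+1069=2679
a_12=1:  p_12=1·55229+33191=88420,  q_12=1·2679+1610=4289
a_13=1:  p_13=1·88420+55229=143649,  q_13=1·4289+2679=6968
→ (143649, 6968).  Check: 143649²=20635035201, 425·6968²=20635035200, difference 1.
(x_2, y_2) = (143649·143649 + 425·6968·6968, 143649·6968 + 6968·143649) = (41270070401, 2001892464)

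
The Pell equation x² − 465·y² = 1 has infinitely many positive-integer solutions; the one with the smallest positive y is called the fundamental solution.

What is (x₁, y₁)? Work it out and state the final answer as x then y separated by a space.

15871 736

[21; 1,1,3,2,2,2,3,1,1,42] for √465; ℓ=10 ⇒ convergent index 9
k=0  a_k=21  p_k/q_k = 21/1
k=1  a_k=1  p_k/q_k = 22/1
k=2  a_k=1  p_k/q_k = 43/2
k=3  a_k=3  p_k/q_k = 151/7
…
k=5  a_k=2  p_k/q_k = 841/39
k=6  a_k=2  p_k/q_k = 2027/94
…
k=8  a_k=1  p_k/q_k = 8949/415
k=9  a_k=1  p_k/q_k = 15871/736
→ (15871, 736).  Check: 15871²=251888641, 465·736²=251888640, difference 1.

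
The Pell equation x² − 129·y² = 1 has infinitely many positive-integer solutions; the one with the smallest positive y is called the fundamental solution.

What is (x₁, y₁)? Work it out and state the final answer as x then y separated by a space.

16855 1484

√129 = [11; 2,1,3,1,6,1,3,1,2,22, …], period ℓ=10 (even) → k=9
k=0  a_k=11  p_k/q_k = 11/1
…
k=2  a_k=1  p_k/q_k = 34/3
…
k=4  a_k=1  p_k/q_k = 159/14
…
k=7  a_k=3  p_k/q_k = 4793/422
k=8  a_k=1  p_k/q_k = 6031/531
k=9  a_k=2  p_k/q_k = 16855/1484
→ (16855, 1484).  Check: 16855²=284091025, 129·1484²=284091024, difference 1.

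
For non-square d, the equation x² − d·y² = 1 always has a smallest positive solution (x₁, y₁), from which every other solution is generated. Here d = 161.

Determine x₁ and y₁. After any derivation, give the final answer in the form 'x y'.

11775 928

√161 = [12; 1,2,4,1,2,1,4,2,1,24, …], period ℓ=10 (even) → k=9
step 0: (12, 1)  from 12·(1,0) + (0,1)
…
step 7: (3667, 289)  from 4·(774,61) + (571,45)
step 8: (8108, 639)  from 2·(3667,289) + (774,61)
step 9: (11775, 928)  from 1·(8108,639) + (3667,289)
→ (11775, 928).  Check: 11775²=138650625, 161·928²=138650624, difference 1.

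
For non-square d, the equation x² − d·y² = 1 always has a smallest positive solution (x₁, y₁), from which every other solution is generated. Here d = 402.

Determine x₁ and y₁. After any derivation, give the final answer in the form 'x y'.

401 20

d=402: √d = [20; 20,40] (ℓ=2, even), read p_1/q_1
i=0: a=20 ⇒ p=20, q=1
i=1: a=20 ⇒ p=401, q=20
(x₁, y₁) = (401, 20);  401² − 402·20² = 1 ✓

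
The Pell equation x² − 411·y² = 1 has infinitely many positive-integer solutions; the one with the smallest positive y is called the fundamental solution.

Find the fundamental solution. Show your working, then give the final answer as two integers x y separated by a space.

49730 2453

√411 → a₀=20, period (3,1,1,1,19,1,1,1,3,40); ℓ=10 even so k=9
k=0  a_k=20  p_k/q_k = 20/1
…
k=2  a_k=1  p_k/q_k = 81/4
k=3  a_k=1  p_k/q_k = 142/7
k=4  a_k=1  p_k/q_k = 223/11
…
k=6  a_k=1  p_k/q_k = 4602/227
k=7  a_k=1  p_k/q_k = 8981/443
k=8  a_k=1  p_k/q_k = 13583/670
k=9  a_k=3  p_k/q_k = 49730/2453
(x₁, y₁) = (49730, 2453);  49730² − 411·2453² = 1 ✓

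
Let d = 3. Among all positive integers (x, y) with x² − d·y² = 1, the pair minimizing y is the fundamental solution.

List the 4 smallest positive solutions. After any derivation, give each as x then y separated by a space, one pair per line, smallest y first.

√3 = [1; 1,2, …], period ℓ=2 (even) → k=1
a_0=1:  p_0=1·1+0=1,  q_0=1·0+1=1
a_1=1:  p_1=1·1+1=2,  q_1=1·1+0=1
(x₁, y₁) = (2, 1);  2² − 3·1² = 1 ✓
(x_2, y_2) = (2·2 + 3·1·1, 2·1 + 1·2) = (7, 4)
(x_3, y_3) = (2·7 + 3·1·4, 2·4 + 1·7) = (26, 15)
(x_4, y_4) = (2·26 + 3·1·15, 2·15 + 1·26) = (97, 56)

2 1
7 4
26 15
97 56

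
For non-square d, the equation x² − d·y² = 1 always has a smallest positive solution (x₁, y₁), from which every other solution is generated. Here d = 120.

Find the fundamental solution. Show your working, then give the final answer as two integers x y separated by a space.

d=120: √d = [10; 1,20] (ℓ=2, even), read p_1/q_1
step 0: (10, 1)  from 10·(1,0) + (0,1)
step 1: (11, 1)  from 1·(10,1) + (1,0)
fundamental: x₁=11, y₁=1  (since 121 − 120·1 = 1)

11 1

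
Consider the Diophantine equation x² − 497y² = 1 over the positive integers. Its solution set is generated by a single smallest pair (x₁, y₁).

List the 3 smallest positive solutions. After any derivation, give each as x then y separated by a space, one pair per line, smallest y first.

√497 → a₀=22, period (3,2,2,5,6,5,2,2,3,44); ℓ=10 even so k=9
step 0: (22, 1)  from 22·(1,0) + (0,1)
step 1: (67, 3)  from 3·(22,1) + (1,0)
step 2: (156, 7)  from 2·(67,3) + (22,1)
step 3: (379, 17)  from 2·(156,7) + (67,3)
step 4: (2051, 92)  from 5·(379,17) + (156,7)
step 5: (12685, 569)  from 6·(2051,92) + (379,17)
…
step 7: (143637, 6443)  from 2·(65476,2937) + (12685,569)
step 8: (352750, 15823)  from 2·(143637,6443) + (65476,2937)
step 9: (1201887, 53912)  from 3·(352750,15823) + (143637,6443)
→ (1201887, 53912).  Check: 1201887²=1444532360769, 497·53912²=1444532360768, difference 1.
(1201887+53912√497)^2 = 2889064721537 + 129592263888√497
(1201887+53912√497)^3 = 6944658661946678751 + 311510514535059400√497

1201887 53912
2889064721537 129592263888
6944658661946678751 311510514535059400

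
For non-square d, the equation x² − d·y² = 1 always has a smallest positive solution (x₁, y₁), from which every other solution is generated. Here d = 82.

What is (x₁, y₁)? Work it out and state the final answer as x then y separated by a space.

√82 = [9; 18, …], period ℓ=1 (odd) → k=1
i=0: a=9 ⇒ p=9, q=1
i=1: a=18 ⇒ p=163, q=18
fundamental: x₁=163, y₁=18  (since 26569 − 82·324 = 1)

163 18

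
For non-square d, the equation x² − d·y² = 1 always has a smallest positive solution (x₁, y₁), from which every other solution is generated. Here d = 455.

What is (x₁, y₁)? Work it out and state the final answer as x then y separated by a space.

64 3

d=455: √d = [21; 3,42] (ℓ=2, even), read p_1/q_1
i=0: a=21 ⇒ p=21, q=1
i=1: a=3 ⇒ p=64, q=3
(x₁, y₁) = (64, 3);  64² − 455·3² = 1 ✓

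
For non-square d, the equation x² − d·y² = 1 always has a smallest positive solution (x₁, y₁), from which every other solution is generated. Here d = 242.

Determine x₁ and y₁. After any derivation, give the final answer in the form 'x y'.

19601 1260

√242 = [15; 1,1,3,1,14,1,3,1,1,30, …], period ℓ=10 (even) → k=9
k=0  a_k=15  p_k/q_k = 15/1
k=1  a_k=1  p_k/q_k = 16/1
k=2  a_k=1  p_k/q_k = 31/2
…
k=5  a_k=14  p_k/q_k = 2069/133
k=6  a_k=1  p_k/q_k = 2209/142
k=7  a_k=3  p_k/q_k = 8696/559
k=8  a_k=1  p_k/q_k = 10905/701
k=9  a_k=1  p_k/q_k = 19601/1260
→ (19601, 1260).  Check: 19601²=384199201, 242·1260²=384199200, difference 1.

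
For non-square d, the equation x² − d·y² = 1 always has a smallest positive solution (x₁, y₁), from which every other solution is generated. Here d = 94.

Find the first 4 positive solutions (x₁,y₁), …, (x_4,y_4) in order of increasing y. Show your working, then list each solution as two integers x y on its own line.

√94 → a₀=9, period (1,2,3,1,1,…,2,1,18); ℓ=16 even so k=15
k=0  a_k=9  p_k/q_k = 9/1
…
k=3  a_k=3  p_k/q_k = 97/10
k=4  a_k=1  p_k/q_k = 126/13
k=5  a_k=1  p_k/q_k = 223/23
…
k=7  a_k=1  p_k/q_k = 1464/151
k=8  a_k=8  p_k/q_k = 12953/1336
…
k=10  a_k=5  p_k/q_k = 85038/8771
k=11  a_k=1  p_k/q_k = 99455/10258
…
k=14  a_k=2  p_k/q_k = 1490361/153719
k=15  a_k=1  p_k/q_k = 2143295/221064
(x₁, y₁) = (2143295, 221064);  2143295² − 94·221064² = 1 ✓
n=2: (2143295,221064)∘(2143295,221064) = (2143295·2143295+94·221064·221064, 2143295·221064+221064·2143295) = (9187426914049,947610731760)
n=3: (9187426914049,947610731760)∘(2143295,221064) = (2143295·9187426914049+94·221064·947610731760, 2143295·947610731760+221064·9187426914049) = (39382732335491159615,4062018686654877336)
n=4: (39382732335491159615,4062018686654877336)∘(2143295,221064) = (2143295·39382732335491159615+94·221064·4062018686654877336, 2143295·4062018686654877336+221064·39382732335491159615) = (168817626601983862467148801,17412208682026983028992480)

2143295 221064
9187426914049 947610731760
39382732335491159615 4062018686654877336
168817626601983862467148801 17412208682026983028992480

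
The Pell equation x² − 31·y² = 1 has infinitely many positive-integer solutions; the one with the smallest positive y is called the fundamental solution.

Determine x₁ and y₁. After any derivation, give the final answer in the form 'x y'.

d=31: √d = [5; 1,1,3,5,3,1,1,10] (ℓ=8, even), read p_7/q_7
i=0: a=5 ⇒ p=5, q=1
i=1: a=1 ⇒ p=6, q=1
i=2: a=1 ⇒ p=11, q=2
i=3: a=3 ⇒ p=39, q=7
i=4: a=5 ⇒ p=206, q=37
…
i=6: a=1 ⇒ p=863, q=155
i=7: a=1 ⇒ p=1520, q=273
(x₁, y₁) = (1520, 273);  1520² − 31·273² = 1 ✓

1520 273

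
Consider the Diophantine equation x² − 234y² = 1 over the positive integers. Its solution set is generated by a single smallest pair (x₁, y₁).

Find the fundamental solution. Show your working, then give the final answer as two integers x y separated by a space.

5201 340

[15; 3,2,1,2,1,2,3,30] for √234; ℓ=8 ⇒ convergent index 7
i=0: a=15 ⇒ p=15, q=1
…
i=2: a=2 ⇒ p=107, q=7
i=3: a=1 ⇒ p=153, q=10
i=4: a=2 ⇒ p=413, q=27
i=5: a=1 ⇒ p=566, q=37
i=6: a=2 ⇒ p=1545, q=101
i=7: a=3 ⇒ p=5201, q=340
(x₁, y₁) = (5201, 340);  5201² − 234·340² = 1 ✓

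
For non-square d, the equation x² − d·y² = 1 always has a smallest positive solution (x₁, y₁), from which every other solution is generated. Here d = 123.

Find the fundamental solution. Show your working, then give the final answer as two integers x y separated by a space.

122 11

d=123: √d = [11; 11,22] (ℓ=2, even), read p_1/q_1
i=0: a=11 ⇒ p=11, q=1
i=1: a=11 ⇒ p=122, q=11
(x₁, y₁) = (122, 11);  122² − 123·11² = 1 ✓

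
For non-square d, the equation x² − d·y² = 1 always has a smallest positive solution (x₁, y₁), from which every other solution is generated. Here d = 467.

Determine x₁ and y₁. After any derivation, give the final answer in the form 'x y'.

[21; 1,1,1,1,3,…,1,1,42] for √467; ℓ=14 ⇒ convergent index 13
step 0: (21, 1)  from 21·(1,0) + (0,1)
step 1: (22, 1)  from 1·(21,1) + (1,0)
step 2: (43, 2)  from 1·(22,1) + (21,1)
…
step 5: (389, 18)  from 3·(108,5) + (65,3)
step 6: (1275, 59)  from 3·(389,18) + (108,5)
…
step 8: (82767, 3830)  from 3·(27164,1257) + (1275,59)
step 9: (275465, 12747)  from 3·(82767,3830) + (27164,1257)
step 10: (358232, 16577)  from 1·(275465,12747) + (82767,3830)
step 11: (633697, 29324)  from 1·(358232,16577) + (275465,12747)
step 12: (991929, 45901)  from 1·(633697,29324) + (358232,16577)
step 13: (1625626, 75225)  from 1·(991929,45901) + (633697,29324)
fundamental: x₁=1625626, y₁=75225  (since 2642659891876 − 467·5658800625 = 1)

1625626 75225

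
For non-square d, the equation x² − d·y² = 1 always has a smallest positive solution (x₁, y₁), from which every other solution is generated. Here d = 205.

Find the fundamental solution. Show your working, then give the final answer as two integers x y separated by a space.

39689 2772

[14; 3,6,1,4,1,6,3,28] for √205; ℓ=8 ⇒ convergent index 7
i=0: a=14 ⇒ p=14, q=1
…
i=3: a=1 ⇒ p=315, q=22
…
i=5: a=1 ⇒ p=1847, q=129
i=6: a=6 ⇒ p=12614, q=881
i=7: a=3 ⇒ p=39689, q=2772
fundamental: x₁=39689, y₁=2772  (since 1575216721 − 205·7683984 = 1)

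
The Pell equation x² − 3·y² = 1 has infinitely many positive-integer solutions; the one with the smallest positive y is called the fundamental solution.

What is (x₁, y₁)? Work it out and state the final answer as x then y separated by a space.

2 1

√3 → a₀=1, period (1,2); ℓ=2 even so k=1
i=0: a=1 ⇒ p=1, q=1
i=1: a=1 ⇒ p=2, q=1
→ (2, 1).  Check: 2²=4, 3·1²=3, difference 1.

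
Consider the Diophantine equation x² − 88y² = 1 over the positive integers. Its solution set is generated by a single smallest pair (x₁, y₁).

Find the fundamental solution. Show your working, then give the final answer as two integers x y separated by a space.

√88 → a₀=9, period (2,1,1,1,2,18); ℓ=6 even so k=5
k=0  a_k=9  p_k/q_k = 9/1
…
k=4  a_k=1  p_k/q_k = 75/8
k=5  a_k=2  p_k/q_k = 197/21
→ (197, 21).  Check: 197²=38809, 88·21²=38808, difference 1.

197 21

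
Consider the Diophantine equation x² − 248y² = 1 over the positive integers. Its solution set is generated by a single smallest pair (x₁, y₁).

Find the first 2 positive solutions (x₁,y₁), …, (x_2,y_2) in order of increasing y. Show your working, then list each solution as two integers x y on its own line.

63 4
7937 504

√248 → a₀=15, period (1,2,1,30); ℓ=4 even so k=3
a_0=15:  p_0=15·1+0=15,  q_0=15·0+1=1
…
a_2=2:  p_2=2·16+15=47,  q_2=2·1+1=3
a_3=1:  p_3=1·47+16=63,  q_3=1·3+1=4
(x₁, y₁) = (63, 4);  63² − 248·4² = 1 ✓
k=2:  x_2 = 63·63+248·4·4 = 7937,  y_2 = 63·4+4·63 = 504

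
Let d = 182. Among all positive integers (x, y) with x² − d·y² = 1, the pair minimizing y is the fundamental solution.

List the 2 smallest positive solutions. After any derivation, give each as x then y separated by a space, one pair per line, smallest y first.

√182 = [13; 2,26, …], period ℓ=2 (even) → k=1
a_0=13:  p_0=13·1+0=13,  q_0=13·0+1=1
a_1=2:  p_1=2·13+1=27,  q_1=2·1+0=2
fundamental: x₁=27, y₁=2  (since 729 − 182·4 = 1)
k=2:  x_2 = 27·27+182·2·2 = 1457,  y_2 = 27·2+2·27 = 108

27 2
1457 108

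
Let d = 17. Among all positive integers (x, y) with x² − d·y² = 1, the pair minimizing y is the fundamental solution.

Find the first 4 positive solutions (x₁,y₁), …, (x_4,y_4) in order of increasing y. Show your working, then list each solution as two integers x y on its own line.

33 8
2177 528
143649 34840
9478657 2298912

[4; 8] for √17; ℓ=1 ⇒ convergent index 1
k=0  a_k=4  p_k/q_k = 4/1
k=1  a_k=8  p_k/q_k = 33/8
fundamental: x₁=33, y₁=8  (since 1089 − 17·64 = 1)
(x_2, y_2) = (33·33 + 17·8·8, 33·8 + 8·33) = (2177, 528)
(x_3, y_3) = (33·2177 + 17·8·528, 33·528 + 8·2177) = (143649, 34840)
(x_4, y_4) = (33·143649 + 17·8·34840, 33·34840 + 8·143649) = (9478657, 2298912)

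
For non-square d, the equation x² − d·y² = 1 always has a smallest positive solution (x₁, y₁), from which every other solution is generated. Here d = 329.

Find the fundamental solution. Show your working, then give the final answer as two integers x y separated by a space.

2376415 131016

√329 = [18; 7,4,2,1,1,4,1,1,2,4,7,36, …], period ℓ=12 (even) → k=11
i=0: a=18 ⇒ p=18, q=1
…
i=2: a=4 ⇒ p=526, q=29
i=3: a=2 ⇒ p=1179, q=65
…
i=5: a=1 ⇒ p=2884, q=159
…
i=7: a=1 ⇒ p=16125, q=889
…
i=9: a=2 ⇒ p=74857, q=4127
i=10: a=4 ⇒ p=328794, q=18127
i=11: a=7 ⇒ p=2376415, q=131016
fundamental: x₁=2376415, y₁=131016  (since 5647348252225 − 329·17165192256 = 1)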